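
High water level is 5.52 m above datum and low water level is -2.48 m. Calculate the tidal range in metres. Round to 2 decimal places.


Tidal range = High water - Low water
Tidal range = 5.52 - (-2.48)
Tidal range = 8.00 m

8.00


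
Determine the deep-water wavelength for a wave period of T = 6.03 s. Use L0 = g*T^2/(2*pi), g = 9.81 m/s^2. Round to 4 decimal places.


L0 = g * T^2 / (2 * pi)
L0 = 9.81 * 6.03^2 / (2 * pi)
L0 = 9.81 * 36.3609 / 6.28319
L0 = 356.7004 / 6.28319
L0 = 56.7706 m

56.7706


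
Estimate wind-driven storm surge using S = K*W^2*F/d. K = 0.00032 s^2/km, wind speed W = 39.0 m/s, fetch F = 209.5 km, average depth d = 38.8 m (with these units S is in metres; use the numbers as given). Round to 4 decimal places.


S = K * W^2 * F / d
W^2 = 39.0^2 = 1521.00
S = 0.00032 * 1521.00 * 209.5 / 38.8
Numerator = 0.00032 * 1521.00 * 209.5 = 101.967840
S = 101.967840 / 38.8 = 2.6280 m

2.6280


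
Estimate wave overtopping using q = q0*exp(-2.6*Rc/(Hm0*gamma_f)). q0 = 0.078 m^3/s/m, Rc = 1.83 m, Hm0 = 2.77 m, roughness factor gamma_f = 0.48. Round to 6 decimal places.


q = q0 * exp(-2.6 * Rc / (Hm0 * gamma_f))
Exponent = -2.6 * 1.83 / (2.77 * 0.48)
= -2.6 * 1.83 / 1.3296
= -3.578520
exp(-3.578520) = 0.027917
q = 0.078 * 0.027917
q = 0.002178 m^3/s/m

0.002178


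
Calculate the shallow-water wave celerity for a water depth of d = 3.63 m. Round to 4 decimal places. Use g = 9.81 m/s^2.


Using the shallow-water approximation:
C = sqrt(g * d) = sqrt(9.81 * 3.63)
C = sqrt(35.6103)
C = 5.9674 m/s

5.9674


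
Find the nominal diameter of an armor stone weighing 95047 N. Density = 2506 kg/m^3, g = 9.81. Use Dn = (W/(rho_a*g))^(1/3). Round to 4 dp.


V = W / (rho_a * g)
V = 95047 / (2506 * 9.81)
V = 95047 / 24583.86
V = 3.866236 m^3
Dn = V^(1/3) = 3.866236^(1/3)
Dn = 1.5695 m

1.5695


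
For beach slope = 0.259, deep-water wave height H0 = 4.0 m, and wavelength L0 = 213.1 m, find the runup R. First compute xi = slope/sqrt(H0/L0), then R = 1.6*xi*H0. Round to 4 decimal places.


xi = slope / sqrt(H0/L0)
H0/L0 = 4.0/213.1 = 0.018771
sqrt(0.018771) = 0.137006
xi = 0.259 / 0.137006 = 1.890434
R = 1.6 * xi * H0 = 1.6 * 1.890434 * 4.0
R = 12.0988 m

12.0988


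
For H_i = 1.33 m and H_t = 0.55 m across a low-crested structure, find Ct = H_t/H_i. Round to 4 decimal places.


Ct = H_t / H_i
Ct = 0.55 / 1.33
Ct = 0.4135

0.4135


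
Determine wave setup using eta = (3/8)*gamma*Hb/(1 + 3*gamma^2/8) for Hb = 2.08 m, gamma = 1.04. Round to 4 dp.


eta = (3/8) * gamma * Hb / (1 + 3*gamma^2/8)
Numerator = (3/8) * 1.04 * 2.08 = 0.811200
Denominator = 1 + 3*1.04^2/8 = 1 + 0.405600 = 1.405600
eta = 0.811200 / 1.405600
eta = 0.5771 m

0.5771


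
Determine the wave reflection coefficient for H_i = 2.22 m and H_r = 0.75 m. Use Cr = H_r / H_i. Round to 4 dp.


Cr = H_r / H_i
Cr = 0.75 / 2.22
Cr = 0.3378

0.3378


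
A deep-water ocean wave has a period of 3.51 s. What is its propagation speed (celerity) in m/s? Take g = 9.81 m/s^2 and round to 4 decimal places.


We use the deep-water celerity formula:
C = g * T / (2 * pi)
C = 9.81 * 3.51 / (2 * 3.14159...)
C = 34.433100 / 6.283185
C = 5.4802 m/s

5.4802


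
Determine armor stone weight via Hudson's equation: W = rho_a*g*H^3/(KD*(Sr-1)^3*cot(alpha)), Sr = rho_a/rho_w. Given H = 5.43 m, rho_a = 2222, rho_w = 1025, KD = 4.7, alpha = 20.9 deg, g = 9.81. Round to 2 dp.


Sr = rho_a / rho_w = 2222 / 1025 = 2.167805
(Sr - 1) = 1.167805
(Sr - 1)^3 = 1.592615
cot(20.9) = 1 / tan(20.9) = 1 / 0.381863 = 2.618741
Numerator = 2222 * 9.81 * 5.43^3 = 3489896.5280
Denominator = 4.7 * 1.592615 * 2.618741 = 19.602041
W = 3489896.5280 / 19.602041
W = 178037.41 N

178037.41


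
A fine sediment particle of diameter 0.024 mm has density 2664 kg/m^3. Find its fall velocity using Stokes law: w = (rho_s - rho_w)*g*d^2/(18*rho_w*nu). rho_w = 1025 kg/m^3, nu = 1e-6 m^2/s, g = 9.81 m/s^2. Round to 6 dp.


w = (rho_s - rho_w) * g * d^2 / (18 * rho_w * nu)
d = 0.024 mm = 0.000024 m
rho_s - rho_w = 2664 - 1025 = 1639
Numerator = 1639 * 9.81 * (0.000024)^2 = 0.000009261268
Denominator = 18 * 1025 * 1e-6 = 0.018450
w = 0.000502 m/s

0.000502


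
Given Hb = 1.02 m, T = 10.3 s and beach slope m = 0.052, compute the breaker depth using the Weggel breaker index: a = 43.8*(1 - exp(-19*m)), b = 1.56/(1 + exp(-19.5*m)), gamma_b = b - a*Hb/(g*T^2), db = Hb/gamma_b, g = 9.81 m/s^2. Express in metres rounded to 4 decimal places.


a = 43.8 * (1 - exp(-19 * m))
exp(-19 * 0.052) = exp(-0.9880) = 0.372321
a = 43.8 * (1 - 0.372321) = 27.492358
b = 1.56 / (1 + exp(-19.5 * m))
exp(-19.5 * 0.052) = exp(-1.0140) = 0.362765
b = 1.56 / (1 + 0.362765) = 1.144731
Hb / (g * T^2) = 1.02 / (9.81 * 10.3^2) = 1.02 / 1040.7429 = 0.00098007
gamma_b = b - a * Hb/(g*T^2) = 1.144731 - 27.492358 * 0.00098007 = 1.117787
db = Hb / gamma_b = 1.02 / 1.117787
db = 0.9125 m

0.9125


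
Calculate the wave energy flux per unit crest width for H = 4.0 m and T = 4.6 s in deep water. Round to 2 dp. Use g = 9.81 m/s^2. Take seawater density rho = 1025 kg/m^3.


P = rho * g^2 * H^2 * T / (32 * pi)
P = 1025 * 9.81^2 * 4.0^2 * 4.6 / (32 * pi)
P = 1025 * 96.2361 * 16.0000 * 4.6 / 100.53096
P = 72217.07 W/m

72217.07


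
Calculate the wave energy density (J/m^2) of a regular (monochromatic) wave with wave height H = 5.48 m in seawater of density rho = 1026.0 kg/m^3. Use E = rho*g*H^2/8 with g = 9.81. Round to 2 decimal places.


E = (1/8) * rho * g * H^2
E = (1/8) * 1026.0 * 9.81 * 5.48^2
E = 0.125 * 1026.0 * 9.81 * 30.0304
E = 37782.22 J/m^2

37782.22


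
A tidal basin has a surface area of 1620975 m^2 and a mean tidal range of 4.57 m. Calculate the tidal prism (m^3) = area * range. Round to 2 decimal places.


Tidal prism = Area * Tidal range
P = 1620975 * 4.57
P = 7407855.75 m^3

7407855.75


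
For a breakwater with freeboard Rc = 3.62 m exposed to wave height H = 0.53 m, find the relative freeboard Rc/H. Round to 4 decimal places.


Relative freeboard = Rc / H
= 3.62 / 0.53
= 6.8302

6.8302


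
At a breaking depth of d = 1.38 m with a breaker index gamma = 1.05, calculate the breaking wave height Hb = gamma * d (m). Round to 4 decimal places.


Hb = gamma * d
Hb = 1.05 * 1.38
Hb = 1.4490 m

1.4490


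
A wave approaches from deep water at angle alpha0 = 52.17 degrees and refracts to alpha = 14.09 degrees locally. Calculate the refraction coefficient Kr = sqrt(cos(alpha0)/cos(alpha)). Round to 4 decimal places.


Kr = sqrt(cos(alpha0) / cos(alpha))
cos(52.17) = 0.613321
cos(14.09) = 0.969915
Kr = sqrt(0.613321 / 0.969915)
Kr = sqrt(0.632345)
Kr = 0.7952

0.7952


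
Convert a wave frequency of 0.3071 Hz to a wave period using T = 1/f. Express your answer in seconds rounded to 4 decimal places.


T = 1 / f
T = 1 / 0.3071
T = 3.2563 s

3.2563


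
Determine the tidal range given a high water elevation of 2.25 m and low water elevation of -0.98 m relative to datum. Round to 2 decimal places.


Tidal range = High water - Low water
Tidal range = 2.25 - (-0.98)
Tidal range = 3.23 m

3.23


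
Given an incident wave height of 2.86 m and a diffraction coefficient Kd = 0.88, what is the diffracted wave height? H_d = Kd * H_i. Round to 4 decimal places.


H_d = Kd * H_i
H_d = 0.88 * 2.86
H_d = 2.5168 m

2.5168


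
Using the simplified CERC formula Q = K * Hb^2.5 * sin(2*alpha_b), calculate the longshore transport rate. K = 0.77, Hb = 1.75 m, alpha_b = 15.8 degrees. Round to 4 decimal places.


Q = K * Hb^2.5 * sin(2 * alpha_b)
Hb^2.5 = 1.75^2.5 = 4.051307
sin(2 * 15.8) = sin(31.6) = 0.523986
Q = 0.77 * 4.051307 * 0.523986
Q = 1.6346 m^3/s

1.6346


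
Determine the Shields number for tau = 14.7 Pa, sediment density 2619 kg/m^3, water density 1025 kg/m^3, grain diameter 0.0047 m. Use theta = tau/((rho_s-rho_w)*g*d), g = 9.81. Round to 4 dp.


theta = tau / ((rho_s - rho_w) * g * d)
rho_s - rho_w = 2619 - 1025 = 1594
Denominator = 1594 * 9.81 * 0.0047 = 73.494558
theta = 14.7 / 73.494558
theta = 0.2000

0.2000


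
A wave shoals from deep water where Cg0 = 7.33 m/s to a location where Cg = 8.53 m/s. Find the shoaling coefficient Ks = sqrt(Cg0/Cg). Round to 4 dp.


Ks = sqrt(Cg0 / Cg)
Ks = sqrt(7.33 / 8.53)
Ks = sqrt(0.8593)
Ks = 0.9270

0.9270


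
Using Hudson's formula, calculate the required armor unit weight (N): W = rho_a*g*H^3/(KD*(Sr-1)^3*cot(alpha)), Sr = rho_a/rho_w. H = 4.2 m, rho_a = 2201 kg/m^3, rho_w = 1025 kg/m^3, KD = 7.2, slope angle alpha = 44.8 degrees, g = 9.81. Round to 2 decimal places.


Sr = rho_a / rho_w = 2201 / 1025 = 2.147317
(Sr - 1) = 1.147317
(Sr - 1)^3 = 1.510255
cot(44.8) = 1 / tan(44.8) = 1 / 0.993043 = 1.007006
Numerator = 2201 * 9.81 * 4.2^3 = 1599694.0193
Denominator = 7.2 * 1.510255 * 1.007006 = 10.950018
W = 1599694.0193 / 10.950018
W = 146090.54 N

146090.54


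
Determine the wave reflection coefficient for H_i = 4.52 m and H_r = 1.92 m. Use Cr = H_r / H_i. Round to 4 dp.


Cr = H_r / H_i
Cr = 1.92 / 4.52
Cr = 0.4248

0.4248


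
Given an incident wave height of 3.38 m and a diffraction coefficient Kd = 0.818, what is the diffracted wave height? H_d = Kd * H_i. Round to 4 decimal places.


H_d = Kd * H_i
H_d = 0.818 * 3.38
H_d = 2.7648 m

2.7648


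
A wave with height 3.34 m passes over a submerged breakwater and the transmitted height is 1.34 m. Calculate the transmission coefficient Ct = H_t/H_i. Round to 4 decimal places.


Ct = H_t / H_i
Ct = 1.34 / 3.34
Ct = 0.4012

0.4012


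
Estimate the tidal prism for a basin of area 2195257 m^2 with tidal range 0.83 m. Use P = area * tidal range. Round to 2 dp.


Tidal prism = Area * Tidal range
P = 2195257 * 0.83
P = 1822063.31 m^3

1822063.31


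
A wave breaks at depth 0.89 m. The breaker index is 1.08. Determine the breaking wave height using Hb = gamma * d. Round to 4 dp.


Hb = gamma * d
Hb = 1.08 * 0.89
Hb = 0.9612 m

0.9612


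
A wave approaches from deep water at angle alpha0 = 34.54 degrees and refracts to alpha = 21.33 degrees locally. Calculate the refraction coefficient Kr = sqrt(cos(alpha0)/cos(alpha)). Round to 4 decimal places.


Kr = sqrt(cos(alpha0) / cos(alpha))
cos(34.54) = 0.823731
cos(21.33) = 0.931501
Kr = sqrt(0.823731 / 0.931501)
Kr = sqrt(0.884305)
Kr = 0.9404

0.9404


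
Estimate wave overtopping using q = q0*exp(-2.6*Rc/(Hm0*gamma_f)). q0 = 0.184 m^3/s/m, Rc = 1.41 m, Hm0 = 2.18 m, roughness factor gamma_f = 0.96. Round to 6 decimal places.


q = q0 * exp(-2.6 * Rc / (Hm0 * gamma_f))
Exponent = -2.6 * 1.41 / (2.18 * 0.96)
= -2.6 * 1.41 / 2.0928
= -1.751720
exp(-1.751720) = 0.173475
q = 0.184 * 0.173475
q = 0.031919 m^3/s/m

0.031919


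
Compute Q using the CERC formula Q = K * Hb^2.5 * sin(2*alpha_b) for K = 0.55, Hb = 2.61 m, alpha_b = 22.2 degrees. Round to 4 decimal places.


Q = K * Hb^2.5 * sin(2 * alpha_b)
Hb^2.5 = 2.61^2.5 = 11.005284
sin(2 * 22.2) = sin(44.4) = 0.699663
Q = 0.55 * 11.005284 * 0.699663
Q = 4.2350 m^3/s

4.2350


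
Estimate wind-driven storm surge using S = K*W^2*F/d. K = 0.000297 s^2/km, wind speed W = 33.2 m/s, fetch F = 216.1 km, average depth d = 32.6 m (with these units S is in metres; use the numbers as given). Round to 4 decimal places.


S = K * W^2 * F / d
W^2 = 33.2^2 = 1102.24
S = 0.000297 * 1102.24 * 216.1 / 32.6
Numerator = 0.000297 * 1102.24 * 216.1 = 70.743637
S = 70.743637 / 32.6 = 2.1701 m

2.1701


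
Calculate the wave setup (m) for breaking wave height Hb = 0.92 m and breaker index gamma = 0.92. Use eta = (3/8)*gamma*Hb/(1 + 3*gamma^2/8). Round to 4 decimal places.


eta = (3/8) * gamma * Hb / (1 + 3*gamma^2/8)
Numerator = (3/8) * 0.92 * 0.92 = 0.317400
Denominator = 1 + 3*0.92^2/8 = 1 + 0.317400 = 1.317400
eta = 0.317400 / 1.317400
eta = 0.2409 m

0.2409


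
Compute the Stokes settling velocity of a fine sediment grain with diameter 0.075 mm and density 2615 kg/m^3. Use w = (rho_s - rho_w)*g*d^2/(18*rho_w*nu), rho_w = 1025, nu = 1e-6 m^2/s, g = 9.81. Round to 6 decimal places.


w = (rho_s - rho_w) * g * d^2 / (18 * rho_w * nu)
d = 0.075 mm = 0.000075 m
rho_s - rho_w = 2615 - 1025 = 1590
Numerator = 1590 * 9.81 * (0.000075)^2 = 0.000087738187
Denominator = 18 * 1025 * 1e-6 = 0.018450
w = 0.004755 m/s

0.004755


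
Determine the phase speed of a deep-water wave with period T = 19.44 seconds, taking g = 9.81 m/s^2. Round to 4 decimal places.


We use the deep-water celerity formula:
C = g * T / (2 * pi)
C = 9.81 * 19.44 / (2 * 3.14159...)
C = 190.706400 / 6.283185
C = 30.3519 m/s

30.3519


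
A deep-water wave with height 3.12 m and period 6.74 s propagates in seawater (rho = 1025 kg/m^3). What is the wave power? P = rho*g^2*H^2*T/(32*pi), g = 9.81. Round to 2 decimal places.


P = rho * g^2 * H^2 * T / (32 * pi)
P = 1025 * 9.81^2 * 3.12^2 * 6.74 / (32 * pi)
P = 1025 * 96.2361 * 9.7344 * 6.74 / 100.53096
P = 64377.06 W/m

64377.06


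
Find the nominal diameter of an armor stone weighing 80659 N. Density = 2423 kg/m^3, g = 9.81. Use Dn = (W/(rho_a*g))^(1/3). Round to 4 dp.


V = W / (rho_a * g)
V = 80659 / (2423 * 9.81)
V = 80659 / 23769.63
V = 3.393364 m^3
Dn = V^(1/3) = 3.393364^(1/3)
Dn = 1.5027 m

1.5027


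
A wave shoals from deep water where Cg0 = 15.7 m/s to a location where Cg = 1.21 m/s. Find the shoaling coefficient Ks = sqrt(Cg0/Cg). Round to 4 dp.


Ks = sqrt(Cg0 / Cg)
Ks = sqrt(15.7 / 1.21)
Ks = sqrt(12.9752)
Ks = 3.6021

3.6021


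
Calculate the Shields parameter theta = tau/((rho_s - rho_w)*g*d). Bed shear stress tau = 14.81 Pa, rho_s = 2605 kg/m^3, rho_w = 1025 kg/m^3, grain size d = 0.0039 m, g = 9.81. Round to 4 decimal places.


theta = tau / ((rho_s - rho_w) * g * d)
rho_s - rho_w = 2605 - 1025 = 1580
Denominator = 1580 * 9.81 * 0.0039 = 60.449220
theta = 14.81 / 60.449220
theta = 0.2450

0.2450


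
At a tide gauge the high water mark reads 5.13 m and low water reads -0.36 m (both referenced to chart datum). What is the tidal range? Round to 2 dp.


Tidal range = High water - Low water
Tidal range = 5.13 - (-0.36)
Tidal range = 5.49 m

5.49


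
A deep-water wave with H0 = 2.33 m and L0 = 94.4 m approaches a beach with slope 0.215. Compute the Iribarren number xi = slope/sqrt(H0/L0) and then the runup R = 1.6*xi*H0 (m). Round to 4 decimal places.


xi = slope / sqrt(H0/L0)
H0/L0 = 2.33/94.4 = 0.024682
sqrt(0.024682) = 0.157106
xi = 0.215 / 0.157106 = 1.368505
R = 1.6 * xi * H0 = 1.6 * 1.368505 * 2.33
R = 5.1018 m

5.1018


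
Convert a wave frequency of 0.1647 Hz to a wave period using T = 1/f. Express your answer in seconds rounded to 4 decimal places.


T = 1 / f
T = 1 / 0.1647
T = 6.0716 s

6.0716


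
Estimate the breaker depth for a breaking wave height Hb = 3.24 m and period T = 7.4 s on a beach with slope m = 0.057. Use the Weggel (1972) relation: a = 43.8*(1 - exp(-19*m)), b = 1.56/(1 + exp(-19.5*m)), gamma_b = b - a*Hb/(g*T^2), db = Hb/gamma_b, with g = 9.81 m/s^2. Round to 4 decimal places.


a = 43.8 * (1 - exp(-19 * m))
exp(-19 * 0.057) = exp(-1.0830) = 0.338578
a = 43.8 * (1 - 0.338578) = 28.970272
b = 1.56 / (1 + exp(-19.5 * m))
exp(-19.5 * 0.057) = exp(-1.1115) = 0.329065
b = 1.56 / (1 + 0.329065) = 1.173757
Hb / (g * T^2) = 3.24 / (9.81 * 7.4^2) = 3.24 / 537.1956 = 0.00603132
gamma_b = b - a * Hb/(g*T^2) = 1.173757 - 28.970272 * 0.00603132 = 0.999028
db = Hb / gamma_b = 3.24 / 0.999028
db = 3.2432 m

3.2432


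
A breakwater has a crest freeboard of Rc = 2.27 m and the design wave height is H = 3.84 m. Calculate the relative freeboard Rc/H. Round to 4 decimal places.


Relative freeboard = Rc / H
= 2.27 / 3.84
= 0.5911

0.5911


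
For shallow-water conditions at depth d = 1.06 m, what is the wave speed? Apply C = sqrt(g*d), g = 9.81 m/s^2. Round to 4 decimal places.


Using the shallow-water approximation:
C = sqrt(g * d) = sqrt(9.81 * 1.06)
C = sqrt(10.3986)
C = 3.2247 m/s

3.2247


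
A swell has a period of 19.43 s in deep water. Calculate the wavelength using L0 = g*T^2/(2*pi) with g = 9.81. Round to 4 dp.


L0 = g * T^2 / (2 * pi)
L0 = 9.81 * 19.43^2 / (2 * pi)
L0 = 9.81 * 377.5249 / 6.28319
L0 = 3703.5193 / 6.28319
L0 = 589.4334 m

589.4334


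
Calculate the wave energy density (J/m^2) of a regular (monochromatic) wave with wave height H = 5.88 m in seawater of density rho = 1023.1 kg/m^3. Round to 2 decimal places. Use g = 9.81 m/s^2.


E = (1/8) * rho * g * H^2
E = (1/8) * 1023.1 * 9.81 * 5.88^2
E = 0.125 * 1023.1 * 9.81 * 34.5744
E = 43376.23 J/m^2

43376.23


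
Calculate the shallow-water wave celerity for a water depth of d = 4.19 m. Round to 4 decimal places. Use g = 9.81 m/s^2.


Using the shallow-water approximation:
C = sqrt(g * d) = sqrt(9.81 * 4.19)
C = sqrt(41.1039)
C = 6.4112 m/s

6.4112


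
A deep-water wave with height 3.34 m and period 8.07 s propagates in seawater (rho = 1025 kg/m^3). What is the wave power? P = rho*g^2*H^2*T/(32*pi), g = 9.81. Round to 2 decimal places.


P = rho * g^2 * H^2 * T / (32 * pi)
P = 1025 * 9.81^2 * 3.34^2 * 8.07 / (32 * pi)
P = 1025 * 96.2361 * 11.1556 * 8.07 / 100.53096
P = 88334.12 W/m

88334.12


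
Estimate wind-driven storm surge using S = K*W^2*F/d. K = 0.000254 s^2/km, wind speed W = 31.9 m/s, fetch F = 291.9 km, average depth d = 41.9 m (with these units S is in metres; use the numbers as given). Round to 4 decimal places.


S = K * W^2 * F / d
W^2 = 31.9^2 = 1017.61
S = 0.000254 * 1017.61 * 291.9 / 41.9
Numerator = 0.000254 * 1017.61 * 291.9 = 75.448251
S = 75.448251 / 41.9 = 1.8007 m

1.8007


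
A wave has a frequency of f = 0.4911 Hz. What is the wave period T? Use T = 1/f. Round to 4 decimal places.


T = 1 / f
T = 1 / 0.4911
T = 2.0362 s

2.0362


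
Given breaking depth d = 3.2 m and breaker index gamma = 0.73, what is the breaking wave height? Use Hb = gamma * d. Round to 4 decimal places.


Hb = gamma * d
Hb = 0.73 * 3.2
Hb = 2.3360 m

2.3360


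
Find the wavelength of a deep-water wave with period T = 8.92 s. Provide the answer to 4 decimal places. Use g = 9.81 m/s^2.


L0 = g * T^2 / (2 * pi)
L0 = 9.81 * 8.92^2 / (2 * pi)
L0 = 9.81 * 79.5664 / 6.28319
L0 = 780.5464 / 6.28319
L0 = 124.2278 m

124.2278


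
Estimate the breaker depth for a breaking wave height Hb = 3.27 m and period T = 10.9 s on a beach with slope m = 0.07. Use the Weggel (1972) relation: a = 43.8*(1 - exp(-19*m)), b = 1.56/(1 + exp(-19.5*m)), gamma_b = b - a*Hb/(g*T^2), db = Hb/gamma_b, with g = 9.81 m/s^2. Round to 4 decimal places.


a = 43.8 * (1 - exp(-19 * m))
exp(-19 * 0.07) = exp(-1.3300) = 0.264477
a = 43.8 * (1 - 0.264477) = 32.215896
b = 1.56 / (1 + exp(-19.5 * m))
exp(-19.5 * 0.07) = exp(-1.3650) = 0.255381
b = 1.56 / (1 + 0.255381) = 1.242651
Hb / (g * T^2) = 3.27 / (9.81 * 10.9^2) = 3.27 / 1165.5261 = 0.00280560
gamma_b = b - a * Hb/(g*T^2) = 1.242651 - 32.215896 * 0.00280560 = 1.152266
db = Hb / gamma_b = 3.27 / 1.152266
db = 2.8379 m

2.8379


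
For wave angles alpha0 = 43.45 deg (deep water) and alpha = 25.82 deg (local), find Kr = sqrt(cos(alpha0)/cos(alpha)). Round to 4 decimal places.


Kr = sqrt(cos(alpha0) / cos(alpha))
cos(43.45) = 0.725975
cos(25.82) = 0.900167
Kr = sqrt(0.725975 / 0.900167)
Kr = sqrt(0.806489)
Kr = 0.8980

0.8980


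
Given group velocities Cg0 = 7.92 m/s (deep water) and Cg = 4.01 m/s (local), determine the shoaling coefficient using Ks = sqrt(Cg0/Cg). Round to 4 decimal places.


Ks = sqrt(Cg0 / Cg)
Ks = sqrt(7.92 / 4.01)
Ks = sqrt(1.9751)
Ks = 1.4054

1.4054


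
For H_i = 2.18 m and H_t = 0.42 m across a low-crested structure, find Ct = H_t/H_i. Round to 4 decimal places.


Ct = H_t / H_i
Ct = 0.42 / 2.18
Ct = 0.1927

0.1927


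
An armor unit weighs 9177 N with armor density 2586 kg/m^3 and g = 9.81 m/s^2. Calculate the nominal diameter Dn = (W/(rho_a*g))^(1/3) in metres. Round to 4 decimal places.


V = W / (rho_a * g)
V = 9177 / (2586 * 9.81)
V = 9177 / 25368.66
V = 0.361746 m^3
Dn = V^(1/3) = 0.361746^(1/3)
Dn = 0.7125 m

0.7125


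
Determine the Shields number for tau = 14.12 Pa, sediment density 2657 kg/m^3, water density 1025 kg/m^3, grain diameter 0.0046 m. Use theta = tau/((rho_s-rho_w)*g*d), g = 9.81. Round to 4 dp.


theta = tau / ((rho_s - rho_w) * g * d)
rho_s - rho_w = 2657 - 1025 = 1632
Denominator = 1632 * 9.81 * 0.0046 = 73.645632
theta = 14.12 / 73.645632
theta = 0.1917

0.1917


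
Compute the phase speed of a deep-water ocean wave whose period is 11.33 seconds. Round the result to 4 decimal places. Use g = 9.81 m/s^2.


We use the deep-water celerity formula:
C = g * T / (2 * pi)
C = 9.81 * 11.33 / (2 * 3.14159...)
C = 111.147300 / 6.283185
C = 17.6896 m/s

17.6896


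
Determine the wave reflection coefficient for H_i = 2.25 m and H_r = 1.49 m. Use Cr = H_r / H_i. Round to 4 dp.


Cr = H_r / H_i
Cr = 1.49 / 2.25
Cr = 0.6622

0.6622


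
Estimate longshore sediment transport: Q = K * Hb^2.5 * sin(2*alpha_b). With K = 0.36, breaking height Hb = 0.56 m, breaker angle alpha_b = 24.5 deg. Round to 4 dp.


Q = K * Hb^2.5 * sin(2 * alpha_b)
Hb^2.5 = 0.56^2.5 = 0.234677
sin(2 * 24.5) = sin(49.0) = 0.754710
Q = 0.36 * 0.234677 * 0.754710
Q = 0.0638 m^3/s

0.0638


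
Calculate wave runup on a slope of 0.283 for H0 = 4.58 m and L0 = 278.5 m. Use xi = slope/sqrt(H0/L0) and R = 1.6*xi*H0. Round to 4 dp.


xi = slope / sqrt(H0/L0)
H0/L0 = 4.58/278.5 = 0.016445
sqrt(0.016445) = 0.128239
xi = 0.283 / 0.128239 = 2.206817
R = 1.6 * xi * H0 = 1.6 * 2.206817 * 4.58
R = 16.1716 m

16.1716


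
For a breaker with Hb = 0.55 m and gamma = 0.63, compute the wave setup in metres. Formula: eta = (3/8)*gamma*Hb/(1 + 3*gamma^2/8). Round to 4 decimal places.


eta = (3/8) * gamma * Hb / (1 + 3*gamma^2/8)
Numerator = (3/8) * 0.63 * 0.55 = 0.129938
Denominator = 1 + 3*0.63^2/8 = 1 + 0.148838 = 1.148838
eta = 0.129938 / 1.148838
eta = 0.1131 m

0.1131


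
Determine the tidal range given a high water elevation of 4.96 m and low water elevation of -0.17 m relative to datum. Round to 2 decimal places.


Tidal range = High water - Low water
Tidal range = 4.96 - (-0.17)
Tidal range = 5.13 m

5.13


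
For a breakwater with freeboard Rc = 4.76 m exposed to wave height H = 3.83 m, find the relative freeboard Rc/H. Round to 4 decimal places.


Relative freeboard = Rc / H
= 4.76 / 3.83
= 1.2428

1.2428


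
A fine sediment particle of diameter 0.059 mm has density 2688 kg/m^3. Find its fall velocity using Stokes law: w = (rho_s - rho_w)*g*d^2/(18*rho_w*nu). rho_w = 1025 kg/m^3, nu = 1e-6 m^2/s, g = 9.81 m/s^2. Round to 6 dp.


w = (rho_s - rho_w) * g * d^2 / (18 * rho_w * nu)
d = 0.059 mm = 0.000059 m
rho_s - rho_w = 2688 - 1025 = 1663
Numerator = 1663 * 9.81 * (0.000059)^2 = 0.000056789138
Denominator = 18 * 1025 * 1e-6 = 0.018450
w = 0.003078 m/s

0.003078


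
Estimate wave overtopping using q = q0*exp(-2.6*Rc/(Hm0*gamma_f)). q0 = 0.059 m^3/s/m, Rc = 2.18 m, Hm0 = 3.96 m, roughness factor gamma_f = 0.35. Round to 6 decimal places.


q = q0 * exp(-2.6 * Rc / (Hm0 * gamma_f))
Exponent = -2.6 * 2.18 / (3.96 * 0.35)
= -2.6 * 2.18 / 1.3860
= -4.089466
exp(-4.089466) = 0.016748
q = 0.059 * 0.016748
q = 0.000988 m^3/s/m

0.000988


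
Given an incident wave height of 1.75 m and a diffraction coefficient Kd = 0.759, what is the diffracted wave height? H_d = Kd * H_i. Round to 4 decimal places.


H_d = Kd * H_i
H_d = 0.759 * 1.75
H_d = 1.3283 m

1.3283


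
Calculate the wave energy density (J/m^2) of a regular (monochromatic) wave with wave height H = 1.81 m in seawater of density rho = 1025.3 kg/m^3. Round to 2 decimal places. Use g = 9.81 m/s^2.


E = (1/8) * rho * g * H^2
E = (1/8) * 1025.3 * 9.81 * 1.81^2
E = 0.125 * 1025.3 * 9.81 * 3.2761
E = 4118.96 J/m^2

4118.96


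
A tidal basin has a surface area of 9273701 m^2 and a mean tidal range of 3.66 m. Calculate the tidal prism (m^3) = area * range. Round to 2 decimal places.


Tidal prism = Area * Tidal range
P = 9273701 * 3.66
P = 33941745.66 m^3

33941745.66


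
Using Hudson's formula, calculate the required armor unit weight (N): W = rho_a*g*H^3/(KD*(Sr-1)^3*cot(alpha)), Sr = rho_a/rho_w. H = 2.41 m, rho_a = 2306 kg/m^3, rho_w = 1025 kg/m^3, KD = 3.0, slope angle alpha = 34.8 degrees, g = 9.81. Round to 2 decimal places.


Sr = rho_a / rho_w = 2306 / 1025 = 2.249756
(Sr - 1) = 1.249756
(Sr - 1)^3 = 1.951982
cot(34.8) = 1 / tan(34.8) = 1 / 0.695018 = 1.438811
Numerator = 2306 * 9.81 * 2.41^3 = 316649.9604
Denominator = 3.0 * 1.951982 * 1.438811 = 8.425602
W = 316649.9604 / 8.425602
W = 37581.88 N

37581.88


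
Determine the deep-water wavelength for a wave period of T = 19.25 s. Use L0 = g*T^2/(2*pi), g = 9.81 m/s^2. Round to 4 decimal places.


L0 = g * T^2 / (2 * pi)
L0 = 9.81 * 19.25^2 / (2 * pi)
L0 = 9.81 * 370.5625 / 6.28319
L0 = 3635.2181 / 6.28319
L0 = 578.5629 m

578.5629


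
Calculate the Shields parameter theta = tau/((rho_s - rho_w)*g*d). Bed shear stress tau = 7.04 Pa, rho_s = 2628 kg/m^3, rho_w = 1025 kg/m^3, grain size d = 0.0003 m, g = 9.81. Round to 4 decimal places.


theta = tau / ((rho_s - rho_w) * g * d)
rho_s - rho_w = 2628 - 1025 = 1603
Denominator = 1603 * 9.81 * 0.0003 = 4.717629
theta = 7.04 / 4.717629
theta = 1.4923

1.4923


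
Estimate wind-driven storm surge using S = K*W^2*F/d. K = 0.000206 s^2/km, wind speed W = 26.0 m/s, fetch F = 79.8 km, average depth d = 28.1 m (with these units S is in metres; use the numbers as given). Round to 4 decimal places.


S = K * W^2 * F / d
W^2 = 26.0^2 = 676.00
S = 0.000206 * 676.00 * 79.8 / 28.1
Numerator = 0.000206 * 676.00 * 79.8 = 11.112629
S = 11.112629 / 28.1 = 0.3955 m

0.3955


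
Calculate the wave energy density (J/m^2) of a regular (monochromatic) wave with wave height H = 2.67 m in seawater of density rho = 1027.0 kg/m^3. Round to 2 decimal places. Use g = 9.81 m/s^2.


E = (1/8) * rho * g * H^2
E = (1/8) * 1027.0 * 9.81 * 2.67^2
E = 0.125 * 1027.0 * 9.81 * 7.1289
E = 8977.84 J/m^2

8977.84


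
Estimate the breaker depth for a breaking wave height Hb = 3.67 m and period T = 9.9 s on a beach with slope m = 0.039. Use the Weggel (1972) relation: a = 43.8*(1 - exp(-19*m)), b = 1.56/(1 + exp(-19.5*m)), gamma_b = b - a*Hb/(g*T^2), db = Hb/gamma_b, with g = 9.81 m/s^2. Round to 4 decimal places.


a = 43.8 * (1 - exp(-19 * m))
exp(-19 * 0.039) = exp(-0.7410) = 0.476637
a = 43.8 * (1 - 0.476637) = 22.923298
b = 1.56 / (1 + exp(-19.5 * m))
exp(-19.5 * 0.039) = exp(-0.7605) = 0.467433
b = 1.56 / (1 + 0.467433) = 1.063081
Hb / (g * T^2) = 3.67 / (9.81 * 9.9^2) = 3.67 / 961.4781 = 0.00381704
gamma_b = b - a * Hb/(g*T^2) = 1.063081 - 22.923298 * 0.00381704 = 0.975582
db = Hb / gamma_b = 3.67 / 0.975582
db = 3.7619 m

3.7619


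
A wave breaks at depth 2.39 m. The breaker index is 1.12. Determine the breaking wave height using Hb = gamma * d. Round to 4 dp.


Hb = gamma * d
Hb = 1.12 * 2.39
Hb = 2.6768 m

2.6768


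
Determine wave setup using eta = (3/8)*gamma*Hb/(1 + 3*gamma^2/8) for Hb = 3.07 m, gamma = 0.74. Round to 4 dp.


eta = (3/8) * gamma * Hb / (1 + 3*gamma^2/8)
Numerator = (3/8) * 0.74 * 3.07 = 0.851925
Denominator = 1 + 3*0.74^2/8 = 1 + 0.205350 = 1.205350
eta = 0.851925 / 1.205350
eta = 0.7068 m

0.7068


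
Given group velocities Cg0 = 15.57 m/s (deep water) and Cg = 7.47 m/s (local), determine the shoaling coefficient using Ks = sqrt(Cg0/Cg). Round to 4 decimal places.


Ks = sqrt(Cg0 / Cg)
Ks = sqrt(15.57 / 7.47)
Ks = sqrt(2.0843)
Ks = 1.4437

1.4437


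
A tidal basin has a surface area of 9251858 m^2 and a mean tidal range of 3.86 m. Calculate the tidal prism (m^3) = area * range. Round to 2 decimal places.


Tidal prism = Area * Tidal range
P = 9251858 * 3.86
P = 35712171.88 m^3

35712171.88


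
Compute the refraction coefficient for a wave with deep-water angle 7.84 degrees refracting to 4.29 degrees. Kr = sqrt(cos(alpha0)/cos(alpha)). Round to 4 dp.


Kr = sqrt(cos(alpha0) / cos(alpha))
cos(7.84) = 0.990653
cos(4.29) = 0.997198
Kr = sqrt(0.990653 / 0.997198)
Kr = sqrt(0.993436)
Kr = 0.9967

0.9967


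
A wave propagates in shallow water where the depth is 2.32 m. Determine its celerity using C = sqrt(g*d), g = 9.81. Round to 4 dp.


Using the shallow-water approximation:
C = sqrt(g * d) = sqrt(9.81 * 2.32)
C = sqrt(22.7592)
C = 4.7707 m/s

4.7707


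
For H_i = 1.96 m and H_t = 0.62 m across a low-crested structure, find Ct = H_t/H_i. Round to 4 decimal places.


Ct = H_t / H_i
Ct = 0.62 / 1.96
Ct = 0.3163

0.3163


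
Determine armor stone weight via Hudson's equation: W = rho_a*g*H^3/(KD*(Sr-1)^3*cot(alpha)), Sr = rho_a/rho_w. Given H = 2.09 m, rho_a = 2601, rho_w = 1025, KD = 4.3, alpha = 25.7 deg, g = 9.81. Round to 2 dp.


Sr = rho_a / rho_w = 2601 / 1025 = 2.537561
(Sr - 1) = 1.537561
(Sr - 1)^3 = 3.634938
cot(25.7) = 1 / tan(25.7) = 1 / 0.481267 = 2.077847
Numerator = 2601 * 9.81 * 2.09^3 = 232942.2242
Denominator = 4.3 * 3.634938 * 2.077847 = 32.477229
W = 232942.2242 / 32.477229
W = 7172.48 N

7172.48


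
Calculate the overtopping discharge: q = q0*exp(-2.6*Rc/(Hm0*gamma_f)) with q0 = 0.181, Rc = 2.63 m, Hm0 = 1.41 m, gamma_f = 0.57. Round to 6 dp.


q = q0 * exp(-2.6 * Rc / (Hm0 * gamma_f))
Exponent = -2.6 * 2.63 / (1.41 * 0.57)
= -2.6 * 2.63 / 0.8037
= -8.508150
exp(-8.508150) = 0.000202
q = 0.181 * 0.000202
q = 0.000037 m^3/s/m

0.000037


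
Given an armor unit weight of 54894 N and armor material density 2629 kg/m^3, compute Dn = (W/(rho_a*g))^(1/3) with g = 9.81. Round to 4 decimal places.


V = W / (rho_a * g)
V = 54894 / (2629 * 9.81)
V = 54894 / 25790.49
V = 2.128459 m^3
Dn = V^(1/3) = 2.128459^(1/3)
Dn = 1.2863 m

1.2863


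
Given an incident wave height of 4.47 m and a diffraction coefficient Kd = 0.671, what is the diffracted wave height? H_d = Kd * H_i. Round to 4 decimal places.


H_d = Kd * H_i
H_d = 0.671 * 4.47
H_d = 2.9994 m

2.9994


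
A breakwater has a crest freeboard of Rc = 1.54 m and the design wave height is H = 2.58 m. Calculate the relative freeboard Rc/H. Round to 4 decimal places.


Relative freeboard = Rc / H
= 1.54 / 2.58
= 0.5969

0.5969


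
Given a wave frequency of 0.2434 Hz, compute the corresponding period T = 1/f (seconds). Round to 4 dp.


T = 1 / f
T = 1 / 0.2434
T = 4.1085 s

4.1085


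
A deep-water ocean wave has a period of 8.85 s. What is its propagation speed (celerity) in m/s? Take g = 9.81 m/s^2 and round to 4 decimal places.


We use the deep-water celerity formula:
C = g * T / (2 * pi)
C = 9.81 * 8.85 / (2 * 3.14159...)
C = 86.818500 / 6.283185
C = 13.8176 m/s

13.8176


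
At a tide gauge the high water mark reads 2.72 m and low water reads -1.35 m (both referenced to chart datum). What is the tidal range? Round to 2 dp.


Tidal range = High water - Low water
Tidal range = 2.72 - (-1.35)
Tidal range = 4.07 m

4.07


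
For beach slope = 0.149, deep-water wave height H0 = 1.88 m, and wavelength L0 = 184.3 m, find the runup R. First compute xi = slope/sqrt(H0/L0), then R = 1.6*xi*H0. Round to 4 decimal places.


xi = slope / sqrt(H0/L0)
H0/L0 = 1.88/184.3 = 0.010201
sqrt(0.010201) = 0.100999
xi = 0.149 / 0.100999 = 1.475265
R = 1.6 * xi * H0 = 1.6 * 1.475265 * 1.88
R = 4.4376 m

4.4376


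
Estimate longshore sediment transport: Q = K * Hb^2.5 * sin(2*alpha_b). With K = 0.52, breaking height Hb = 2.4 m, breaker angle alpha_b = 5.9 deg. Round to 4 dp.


Q = K * Hb^2.5 * sin(2 * alpha_b)
Hb^2.5 = 2.4^2.5 = 8.923354
sin(2 * 5.9) = sin(11.8) = 0.204496
Q = 0.52 * 8.923354 * 0.204496
Q = 0.9489 m^3/s

0.9489


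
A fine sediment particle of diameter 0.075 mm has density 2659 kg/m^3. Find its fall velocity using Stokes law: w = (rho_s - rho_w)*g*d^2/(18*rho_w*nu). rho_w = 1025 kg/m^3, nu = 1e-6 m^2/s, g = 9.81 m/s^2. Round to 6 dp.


w = (rho_s - rho_w) * g * d^2 / (18 * rho_w * nu)
d = 0.075 mm = 0.000075 m
rho_s - rho_w = 2659 - 1025 = 1634
Numerator = 1634 * 9.81 * (0.000075)^2 = 0.000090166162
Denominator = 18 * 1025 * 1e-6 = 0.018450
w = 0.004887 m/s

0.004887


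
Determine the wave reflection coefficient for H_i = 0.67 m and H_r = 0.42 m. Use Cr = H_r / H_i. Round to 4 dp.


Cr = H_r / H_i
Cr = 0.42 / 0.67
Cr = 0.6269

0.6269


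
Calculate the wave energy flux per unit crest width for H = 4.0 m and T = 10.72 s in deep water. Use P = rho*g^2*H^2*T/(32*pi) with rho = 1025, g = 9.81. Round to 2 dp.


P = rho * g^2 * H^2 * T / (32 * pi)
P = 1025 * 9.81^2 * 4.0^2 * 10.72 / (32 * pi)
P = 1025 * 96.2361 * 16.0000 * 10.72 / 100.53096
P = 168297.16 W/m

168297.16


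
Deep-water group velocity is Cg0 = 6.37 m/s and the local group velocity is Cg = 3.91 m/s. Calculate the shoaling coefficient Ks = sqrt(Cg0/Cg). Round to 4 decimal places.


Ks = sqrt(Cg0 / Cg)
Ks = sqrt(6.37 / 3.91)
Ks = sqrt(1.6292)
Ks = 1.2764

1.2764


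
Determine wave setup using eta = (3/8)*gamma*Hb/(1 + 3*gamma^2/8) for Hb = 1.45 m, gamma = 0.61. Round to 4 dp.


eta = (3/8) * gamma * Hb / (1 + 3*gamma^2/8)
Numerator = (3/8) * 0.61 * 1.45 = 0.331688
Denominator = 1 + 3*0.61^2/8 = 1 + 0.139538 = 1.139538
eta = 0.331688 / 1.139538
eta = 0.2911 m

0.2911


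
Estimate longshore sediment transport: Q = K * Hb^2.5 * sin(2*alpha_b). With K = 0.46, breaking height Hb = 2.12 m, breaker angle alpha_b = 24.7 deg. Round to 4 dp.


Q = K * Hb^2.5 * sin(2 * alpha_b)
Hb^2.5 = 2.12^2.5 = 6.543945
sin(2 * 24.7) = sin(49.4) = 0.759271
Q = 0.46 * 6.543945 * 0.759271
Q = 2.2856 m^3/s

2.2856


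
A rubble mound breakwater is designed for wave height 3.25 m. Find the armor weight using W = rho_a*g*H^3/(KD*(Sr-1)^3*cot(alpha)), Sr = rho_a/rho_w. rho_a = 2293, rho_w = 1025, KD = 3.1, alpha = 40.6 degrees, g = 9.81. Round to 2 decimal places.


Sr = rho_a / rho_w = 2293 / 1025 = 2.237073
(Sr - 1) = 1.237073
(Sr - 1)^3 = 1.893155
cot(40.6) = 1 / tan(40.6) = 1 / 0.857104 = 1.166720
Numerator = 2293 * 9.81 * 3.25^3 = 772188.1720
Denominator = 3.1 * 1.893155 * 1.166720 = 6.847224
W = 772188.1720 / 6.847224
W = 112773.91 N

112773.91


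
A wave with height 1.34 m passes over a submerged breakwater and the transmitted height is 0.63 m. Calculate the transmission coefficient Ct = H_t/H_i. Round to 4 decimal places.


Ct = H_t / H_i
Ct = 0.63 / 1.34
Ct = 0.4701

0.4701


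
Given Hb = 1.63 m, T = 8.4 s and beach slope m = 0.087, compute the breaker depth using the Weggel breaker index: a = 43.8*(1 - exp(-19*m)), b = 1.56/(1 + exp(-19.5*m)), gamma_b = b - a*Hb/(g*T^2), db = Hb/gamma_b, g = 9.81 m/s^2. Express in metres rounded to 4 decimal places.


a = 43.8 * (1 - exp(-19 * m))
exp(-19 * 0.087) = exp(-1.6530) = 0.191475
a = 43.8 * (1 - 0.191475) = 35.413412
b = 1.56 / (1 + exp(-19.5 * m))
exp(-19.5 * 0.087) = exp(-1.6965) = 0.183324
b = 1.56 / (1 + 0.183324) = 1.318320
Hb / (g * T^2) = 1.63 / (9.81 * 8.4^2) = 1.63 / 692.1936 = 0.00235483
gamma_b = b - a * Hb/(g*T^2) = 1.318320 - 35.413412 * 0.00235483 = 1.234928
db = Hb / gamma_b = 1.63 / 1.234928
db = 1.3199 m

1.3199


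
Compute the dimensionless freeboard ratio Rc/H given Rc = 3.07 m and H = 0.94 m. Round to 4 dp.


Relative freeboard = Rc / H
= 3.07 / 0.94
= 3.2660

3.2660


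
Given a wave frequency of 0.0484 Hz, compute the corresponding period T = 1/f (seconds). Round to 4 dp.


T = 1 / f
T = 1 / 0.0484
T = 20.6612 s

20.6612


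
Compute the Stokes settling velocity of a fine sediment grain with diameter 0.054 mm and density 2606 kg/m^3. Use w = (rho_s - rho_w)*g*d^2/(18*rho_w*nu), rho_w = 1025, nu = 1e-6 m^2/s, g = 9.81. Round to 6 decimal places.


w = (rho_s - rho_w) * g * d^2 / (18 * rho_w * nu)
d = 0.054 mm = 0.000054 m
rho_s - rho_w = 2606 - 1025 = 1581
Numerator = 1581 * 9.81 * (0.000054)^2 = 0.000045226023
Denominator = 18 * 1025 * 1e-6 = 0.018450
w = 0.002451 m/s

0.002451


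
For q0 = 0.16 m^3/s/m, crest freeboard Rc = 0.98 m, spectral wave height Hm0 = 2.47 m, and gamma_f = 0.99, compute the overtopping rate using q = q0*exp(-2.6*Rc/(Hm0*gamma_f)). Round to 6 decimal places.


q = q0 * exp(-2.6 * Rc / (Hm0 * gamma_f))
Exponent = -2.6 * 0.98 / (2.47 * 0.99)
= -2.6 * 0.98 / 2.4453
= -1.041999
exp(-1.041999) = 0.352749
q = 0.16 * 0.352749
q = 0.056440 m^3/s/m

0.056440


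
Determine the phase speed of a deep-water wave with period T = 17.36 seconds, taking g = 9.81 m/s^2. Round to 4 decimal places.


We use the deep-water celerity formula:
C = g * T / (2 * pi)
C = 9.81 * 17.36 / (2 * 3.14159...)
C = 170.301600 / 6.283185
C = 27.1043 m/s

27.1043


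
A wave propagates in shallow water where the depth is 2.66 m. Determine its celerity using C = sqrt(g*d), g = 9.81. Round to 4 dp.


Using the shallow-water approximation:
C = sqrt(g * d) = sqrt(9.81 * 2.66)
C = sqrt(26.0946)
C = 5.1083 m/s

5.1083


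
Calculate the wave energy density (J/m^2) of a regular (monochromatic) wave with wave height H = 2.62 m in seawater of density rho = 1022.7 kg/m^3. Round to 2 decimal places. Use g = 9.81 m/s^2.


E = (1/8) * rho * g * H^2
E = (1/8) * 1022.7 * 9.81 * 2.62^2
E = 0.125 * 1022.7 * 9.81 * 6.8644
E = 8608.55 J/m^2

8608.55


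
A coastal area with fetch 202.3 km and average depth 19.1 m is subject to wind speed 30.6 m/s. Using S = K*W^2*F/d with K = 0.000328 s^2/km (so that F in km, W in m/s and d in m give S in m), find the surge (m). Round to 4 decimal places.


S = K * W^2 * F / d
W^2 = 30.6^2 = 936.36
S = 0.000328 * 936.36 * 202.3 / 19.1
Numerator = 0.000328 * 936.36 * 202.3 = 62.131606
S = 62.131606 / 19.1 = 3.2530 m

3.2530


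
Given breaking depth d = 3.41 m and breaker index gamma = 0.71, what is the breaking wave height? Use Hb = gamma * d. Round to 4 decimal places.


Hb = gamma * d
Hb = 0.71 * 3.41
Hb = 2.4211 m

2.4211


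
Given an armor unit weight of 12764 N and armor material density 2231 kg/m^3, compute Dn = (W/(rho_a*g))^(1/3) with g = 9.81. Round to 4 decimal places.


V = W / (rho_a * g)
V = 12764 / (2231 * 9.81)
V = 12764 / 21886.11
V = 0.583201 m^3
Dn = V^(1/3) = 0.583201^(1/3)
Dn = 0.8355 m

0.8355


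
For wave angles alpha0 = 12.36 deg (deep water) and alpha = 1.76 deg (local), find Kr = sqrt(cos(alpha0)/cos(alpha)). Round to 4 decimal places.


Kr = sqrt(cos(alpha0) / cos(alpha))
cos(12.36) = 0.976822
cos(1.76) = 0.999528
Kr = sqrt(0.976822 / 0.999528)
Kr = sqrt(0.977283)
Kr = 0.9886

0.9886


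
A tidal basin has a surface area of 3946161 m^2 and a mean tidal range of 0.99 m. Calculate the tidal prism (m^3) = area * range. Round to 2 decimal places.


Tidal prism = Area * Tidal range
P = 3946161 * 0.99
P = 3906699.39 m^3

3906699.39


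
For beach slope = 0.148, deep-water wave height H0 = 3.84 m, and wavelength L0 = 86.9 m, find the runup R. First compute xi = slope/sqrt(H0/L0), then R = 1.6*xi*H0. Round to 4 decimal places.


xi = slope / sqrt(H0/L0)
H0/L0 = 3.84/86.9 = 0.044189
sqrt(0.044189) = 0.210211
xi = 0.148 / 0.210211 = 0.704054
R = 1.6 * xi * H0 = 1.6 * 0.704054 * 3.84
R = 4.3257 m

4.3257


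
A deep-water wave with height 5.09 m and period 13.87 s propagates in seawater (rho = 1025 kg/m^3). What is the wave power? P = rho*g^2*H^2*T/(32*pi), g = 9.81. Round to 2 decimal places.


P = rho * g^2 * H^2 * T / (32 * pi)
P = 1025 * 9.81^2 * 5.09^2 * 13.87 / (32 * pi)
P = 1025 * 96.2361 * 25.9081 * 13.87 / 100.53096
P = 352593.30 W/m

352593.30


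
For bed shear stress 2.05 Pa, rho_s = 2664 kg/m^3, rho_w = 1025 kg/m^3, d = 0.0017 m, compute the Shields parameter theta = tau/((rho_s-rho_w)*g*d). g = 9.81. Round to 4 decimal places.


theta = tau / ((rho_s - rho_w) * g * d)
rho_s - rho_w = 2664 - 1025 = 1639
Denominator = 1639 * 9.81 * 0.0017 = 27.333603
theta = 2.05 / 27.333603
theta = 0.0750

0.0750


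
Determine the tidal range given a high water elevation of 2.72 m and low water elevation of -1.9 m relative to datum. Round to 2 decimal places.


Tidal range = High water - Low water
Tidal range = 2.72 - (-1.9)
Tidal range = 4.62 m

4.62


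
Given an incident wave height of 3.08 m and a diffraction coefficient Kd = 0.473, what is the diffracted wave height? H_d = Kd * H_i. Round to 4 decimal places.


H_d = Kd * H_i
H_d = 0.473 * 3.08
H_d = 1.4568 m

1.4568
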